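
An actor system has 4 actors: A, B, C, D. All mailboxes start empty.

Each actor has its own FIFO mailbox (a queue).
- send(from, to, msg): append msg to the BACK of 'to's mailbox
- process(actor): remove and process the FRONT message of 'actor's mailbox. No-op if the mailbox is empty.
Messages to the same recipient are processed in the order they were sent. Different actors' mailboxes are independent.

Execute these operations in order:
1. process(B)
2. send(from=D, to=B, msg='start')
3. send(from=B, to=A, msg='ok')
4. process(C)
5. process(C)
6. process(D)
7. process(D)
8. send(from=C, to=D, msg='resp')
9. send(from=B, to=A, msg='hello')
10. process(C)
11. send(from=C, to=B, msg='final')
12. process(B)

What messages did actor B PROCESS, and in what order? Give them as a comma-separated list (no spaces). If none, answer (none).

Answer: start

Derivation:
After 1 (process(B)): A:[] B:[] C:[] D:[]
After 2 (send(from=D, to=B, msg='start')): A:[] B:[start] C:[] D:[]
After 3 (send(from=B, to=A, msg='ok')): A:[ok] B:[start] C:[] D:[]
After 4 (process(C)): A:[ok] B:[start] C:[] D:[]
After 5 (process(C)): A:[ok] B:[start] C:[] D:[]
After 6 (process(D)): A:[ok] B:[start] C:[] D:[]
After 7 (process(D)): A:[ok] B:[start] C:[] D:[]
After 8 (send(from=C, to=D, msg='resp')): A:[ok] B:[start] C:[] D:[resp]
After 9 (send(from=B, to=A, msg='hello')): A:[ok,hello] B:[start] C:[] D:[resp]
After 10 (process(C)): A:[ok,hello] B:[start] C:[] D:[resp]
After 11 (send(from=C, to=B, msg='final')): A:[ok,hello] B:[start,final] C:[] D:[resp]
After 12 (process(B)): A:[ok,hello] B:[final] C:[] D:[resp]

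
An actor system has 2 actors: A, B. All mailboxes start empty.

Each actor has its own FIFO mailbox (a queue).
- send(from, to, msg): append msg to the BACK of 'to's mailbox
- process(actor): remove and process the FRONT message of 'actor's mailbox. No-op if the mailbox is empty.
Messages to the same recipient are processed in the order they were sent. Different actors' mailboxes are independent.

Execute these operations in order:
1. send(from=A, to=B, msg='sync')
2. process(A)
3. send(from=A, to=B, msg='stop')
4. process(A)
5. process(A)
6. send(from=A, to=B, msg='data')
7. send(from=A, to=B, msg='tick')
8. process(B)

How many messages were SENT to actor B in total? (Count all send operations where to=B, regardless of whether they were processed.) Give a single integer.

Answer: 4

Derivation:
After 1 (send(from=A, to=B, msg='sync')): A:[] B:[sync]
After 2 (process(A)): A:[] B:[sync]
After 3 (send(from=A, to=B, msg='stop')): A:[] B:[sync,stop]
After 4 (process(A)): A:[] B:[sync,stop]
After 5 (process(A)): A:[] B:[sync,stop]
After 6 (send(from=A, to=B, msg='data')): A:[] B:[sync,stop,data]
After 7 (send(from=A, to=B, msg='tick')): A:[] B:[sync,stop,data,tick]
After 8 (process(B)): A:[] B:[stop,data,tick]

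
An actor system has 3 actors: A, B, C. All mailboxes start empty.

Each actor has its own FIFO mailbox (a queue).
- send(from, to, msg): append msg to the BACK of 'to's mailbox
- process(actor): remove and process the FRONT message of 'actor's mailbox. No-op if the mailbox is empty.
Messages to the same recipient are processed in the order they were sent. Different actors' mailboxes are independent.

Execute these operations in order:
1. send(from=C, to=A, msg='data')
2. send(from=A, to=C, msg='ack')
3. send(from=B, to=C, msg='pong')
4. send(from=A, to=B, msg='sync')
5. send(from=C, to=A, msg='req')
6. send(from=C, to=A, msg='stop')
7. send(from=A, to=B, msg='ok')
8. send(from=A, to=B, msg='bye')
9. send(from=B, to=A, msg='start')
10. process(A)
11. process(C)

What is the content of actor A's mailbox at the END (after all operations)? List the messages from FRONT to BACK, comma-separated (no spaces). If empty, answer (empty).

After 1 (send(from=C, to=A, msg='data')): A:[data] B:[] C:[]
After 2 (send(from=A, to=C, msg='ack')): A:[data] B:[] C:[ack]
After 3 (send(from=B, to=C, msg='pong')): A:[data] B:[] C:[ack,pong]
After 4 (send(from=A, to=B, msg='sync')): A:[data] B:[sync] C:[ack,pong]
After 5 (send(from=C, to=A, msg='req')): A:[data,req] B:[sync] C:[ack,pong]
After 6 (send(from=C, to=A, msg='stop')): A:[data,req,stop] B:[sync] C:[ack,pong]
After 7 (send(from=A, to=B, msg='ok')): A:[data,req,stop] B:[sync,ok] C:[ack,pong]
After 8 (send(from=A, to=B, msg='bye')): A:[data,req,stop] B:[sync,ok,bye] C:[ack,pong]
After 9 (send(from=B, to=A, msg='start')): A:[data,req,stop,start] B:[sync,ok,bye] C:[ack,pong]
After 10 (process(A)): A:[req,stop,start] B:[sync,ok,bye] C:[ack,pong]
After 11 (process(C)): A:[req,stop,start] B:[sync,ok,bye] C:[pong]

Answer: req,stop,start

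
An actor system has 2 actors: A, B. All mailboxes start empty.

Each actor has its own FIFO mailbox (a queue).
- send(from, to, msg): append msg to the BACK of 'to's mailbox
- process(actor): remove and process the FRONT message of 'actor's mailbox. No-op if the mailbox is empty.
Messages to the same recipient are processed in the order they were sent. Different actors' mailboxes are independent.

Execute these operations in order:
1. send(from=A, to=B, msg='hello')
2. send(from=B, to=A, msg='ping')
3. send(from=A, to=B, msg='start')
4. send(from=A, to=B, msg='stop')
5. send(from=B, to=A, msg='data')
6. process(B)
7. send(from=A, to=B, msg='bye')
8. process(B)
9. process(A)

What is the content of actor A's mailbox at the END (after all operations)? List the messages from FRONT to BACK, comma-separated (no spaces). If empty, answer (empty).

After 1 (send(from=A, to=B, msg='hello')): A:[] B:[hello]
After 2 (send(from=B, to=A, msg='ping')): A:[ping] B:[hello]
After 3 (send(from=A, to=B, msg='start')): A:[ping] B:[hello,start]
After 4 (send(from=A, to=B, msg='stop')): A:[ping] B:[hello,start,stop]
After 5 (send(from=B, to=A, msg='data')): A:[ping,data] B:[hello,start,stop]
After 6 (process(B)): A:[ping,data] B:[start,stop]
After 7 (send(from=A, to=B, msg='bye')): A:[ping,data] B:[start,stop,bye]
After 8 (process(B)): A:[ping,data] B:[stop,bye]
After 9 (process(A)): A:[data] B:[stop,bye]

Answer: data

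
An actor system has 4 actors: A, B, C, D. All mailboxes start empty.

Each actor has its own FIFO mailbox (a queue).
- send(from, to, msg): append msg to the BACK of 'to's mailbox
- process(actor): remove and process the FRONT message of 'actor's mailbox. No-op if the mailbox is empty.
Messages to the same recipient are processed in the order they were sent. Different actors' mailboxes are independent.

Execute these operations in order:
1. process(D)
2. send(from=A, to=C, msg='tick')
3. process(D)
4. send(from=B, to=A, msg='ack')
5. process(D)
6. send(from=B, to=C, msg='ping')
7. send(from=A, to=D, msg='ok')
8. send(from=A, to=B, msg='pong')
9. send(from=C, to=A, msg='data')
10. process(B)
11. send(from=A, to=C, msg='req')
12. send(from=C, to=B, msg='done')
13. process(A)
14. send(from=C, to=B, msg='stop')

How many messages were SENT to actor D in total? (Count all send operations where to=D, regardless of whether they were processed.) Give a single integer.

After 1 (process(D)): A:[] B:[] C:[] D:[]
After 2 (send(from=A, to=C, msg='tick')): A:[] B:[] C:[tick] D:[]
After 3 (process(D)): A:[] B:[] C:[tick] D:[]
After 4 (send(from=B, to=A, msg='ack')): A:[ack] B:[] C:[tick] D:[]
After 5 (process(D)): A:[ack] B:[] C:[tick] D:[]
After 6 (send(from=B, to=C, msg='ping')): A:[ack] B:[] C:[tick,ping] D:[]
After 7 (send(from=A, to=D, msg='ok')): A:[ack] B:[] C:[tick,ping] D:[ok]
After 8 (send(from=A, to=B, msg='pong')): A:[ack] B:[pong] C:[tick,ping] D:[ok]
After 9 (send(from=C, to=A, msg='data')): A:[ack,data] B:[pong] C:[tick,ping] D:[ok]
After 10 (process(B)): A:[ack,data] B:[] C:[tick,ping] D:[ok]
After 11 (send(from=A, to=C, msg='req')): A:[ack,data] B:[] C:[tick,ping,req] D:[ok]
After 12 (send(from=C, to=B, msg='done')): A:[ack,data] B:[done] C:[tick,ping,req] D:[ok]
After 13 (process(A)): A:[data] B:[done] C:[tick,ping,req] D:[ok]
After 14 (send(from=C, to=B, msg='stop')): A:[data] B:[done,stop] C:[tick,ping,req] D:[ok]

Answer: 1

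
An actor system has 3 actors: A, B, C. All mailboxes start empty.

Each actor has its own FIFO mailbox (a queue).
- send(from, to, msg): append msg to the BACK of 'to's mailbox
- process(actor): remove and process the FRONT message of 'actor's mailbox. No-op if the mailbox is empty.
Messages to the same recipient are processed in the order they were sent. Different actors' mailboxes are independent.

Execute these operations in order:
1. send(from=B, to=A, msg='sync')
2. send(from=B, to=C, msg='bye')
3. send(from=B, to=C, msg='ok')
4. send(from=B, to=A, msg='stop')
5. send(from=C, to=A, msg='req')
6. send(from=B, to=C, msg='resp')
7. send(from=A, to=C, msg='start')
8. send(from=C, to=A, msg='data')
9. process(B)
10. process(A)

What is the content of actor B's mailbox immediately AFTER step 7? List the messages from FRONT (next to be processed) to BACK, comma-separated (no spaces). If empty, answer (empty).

After 1 (send(from=B, to=A, msg='sync')): A:[sync] B:[] C:[]
After 2 (send(from=B, to=C, msg='bye')): A:[sync] B:[] C:[bye]
After 3 (send(from=B, to=C, msg='ok')): A:[sync] B:[] C:[bye,ok]
After 4 (send(from=B, to=A, msg='stop')): A:[sync,stop] B:[] C:[bye,ok]
After 5 (send(from=C, to=A, msg='req')): A:[sync,stop,req] B:[] C:[bye,ok]
After 6 (send(from=B, to=C, msg='resp')): A:[sync,stop,req] B:[] C:[bye,ok,resp]
After 7 (send(from=A, to=C, msg='start')): A:[sync,stop,req] B:[] C:[bye,ok,resp,start]

(empty)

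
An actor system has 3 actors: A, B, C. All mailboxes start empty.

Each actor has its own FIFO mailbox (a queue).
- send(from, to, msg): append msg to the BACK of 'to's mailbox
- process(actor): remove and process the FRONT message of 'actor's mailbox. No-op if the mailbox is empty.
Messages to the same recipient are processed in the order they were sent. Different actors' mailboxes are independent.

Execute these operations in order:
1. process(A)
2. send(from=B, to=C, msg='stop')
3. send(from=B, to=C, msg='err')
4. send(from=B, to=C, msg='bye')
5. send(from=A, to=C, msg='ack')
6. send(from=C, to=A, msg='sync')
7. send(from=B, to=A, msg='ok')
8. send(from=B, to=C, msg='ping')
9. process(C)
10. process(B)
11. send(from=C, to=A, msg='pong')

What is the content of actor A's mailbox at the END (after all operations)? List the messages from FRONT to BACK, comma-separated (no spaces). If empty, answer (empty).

Answer: sync,ok,pong

Derivation:
After 1 (process(A)): A:[] B:[] C:[]
After 2 (send(from=B, to=C, msg='stop')): A:[] B:[] C:[stop]
After 3 (send(from=B, to=C, msg='err')): A:[] B:[] C:[stop,err]
After 4 (send(from=B, to=C, msg='bye')): A:[] B:[] C:[stop,err,bye]
After 5 (send(from=A, to=C, msg='ack')): A:[] B:[] C:[stop,err,bye,ack]
After 6 (send(from=C, to=A, msg='sync')): A:[sync] B:[] C:[stop,err,bye,ack]
After 7 (send(from=B, to=A, msg='ok')): A:[sync,ok] B:[] C:[stop,err,bye,ack]
After 8 (send(from=B, to=C, msg='ping')): A:[sync,ok] B:[] C:[stop,err,bye,ack,ping]
After 9 (process(C)): A:[sync,ok] B:[] C:[err,bye,ack,ping]
After 10 (process(B)): A:[sync,ok] B:[] C:[err,bye,ack,ping]
After 11 (send(from=C, to=A, msg='pong')): A:[sync,ok,pong] B:[] C:[err,bye,ack,ping]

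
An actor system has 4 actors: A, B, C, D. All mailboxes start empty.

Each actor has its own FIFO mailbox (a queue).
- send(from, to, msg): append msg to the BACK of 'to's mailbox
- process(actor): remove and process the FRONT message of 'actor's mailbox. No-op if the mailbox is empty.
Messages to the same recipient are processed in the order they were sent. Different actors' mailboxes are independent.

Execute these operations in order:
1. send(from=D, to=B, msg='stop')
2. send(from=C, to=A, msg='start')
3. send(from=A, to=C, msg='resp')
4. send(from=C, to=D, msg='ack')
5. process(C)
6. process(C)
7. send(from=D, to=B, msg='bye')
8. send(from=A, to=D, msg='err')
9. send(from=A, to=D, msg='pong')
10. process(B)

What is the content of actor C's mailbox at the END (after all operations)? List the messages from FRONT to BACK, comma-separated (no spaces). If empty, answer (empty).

After 1 (send(from=D, to=B, msg='stop')): A:[] B:[stop] C:[] D:[]
After 2 (send(from=C, to=A, msg='start')): A:[start] B:[stop] C:[] D:[]
After 3 (send(from=A, to=C, msg='resp')): A:[start] B:[stop] C:[resp] D:[]
After 4 (send(from=C, to=D, msg='ack')): A:[start] B:[stop] C:[resp] D:[ack]
After 5 (process(C)): A:[start] B:[stop] C:[] D:[ack]
After 6 (process(C)): A:[start] B:[stop] C:[] D:[ack]
After 7 (send(from=D, to=B, msg='bye')): A:[start] B:[stop,bye] C:[] D:[ack]
After 8 (send(from=A, to=D, msg='err')): A:[start] B:[stop,bye] C:[] D:[ack,err]
After 9 (send(from=A, to=D, msg='pong')): A:[start] B:[stop,bye] C:[] D:[ack,err,pong]
After 10 (process(B)): A:[start] B:[bye] C:[] D:[ack,err,pong]

Answer: (empty)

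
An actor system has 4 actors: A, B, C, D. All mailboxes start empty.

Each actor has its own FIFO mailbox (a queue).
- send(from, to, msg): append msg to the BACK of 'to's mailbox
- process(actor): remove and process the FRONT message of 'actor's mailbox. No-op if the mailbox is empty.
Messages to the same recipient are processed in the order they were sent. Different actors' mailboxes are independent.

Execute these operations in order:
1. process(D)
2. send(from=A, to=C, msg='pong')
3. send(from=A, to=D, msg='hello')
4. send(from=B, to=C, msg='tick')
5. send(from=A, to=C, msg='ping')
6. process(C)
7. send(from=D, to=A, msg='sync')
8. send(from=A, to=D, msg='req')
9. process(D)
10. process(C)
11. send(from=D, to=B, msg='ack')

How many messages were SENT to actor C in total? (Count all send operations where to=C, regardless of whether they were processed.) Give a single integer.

After 1 (process(D)): A:[] B:[] C:[] D:[]
After 2 (send(from=A, to=C, msg='pong')): A:[] B:[] C:[pong] D:[]
After 3 (send(from=A, to=D, msg='hello')): A:[] B:[] C:[pong] D:[hello]
After 4 (send(from=B, to=C, msg='tick')): A:[] B:[] C:[pong,tick] D:[hello]
After 5 (send(from=A, to=C, msg='ping')): A:[] B:[] C:[pong,tick,ping] D:[hello]
After 6 (process(C)): A:[] B:[] C:[tick,ping] D:[hello]
After 7 (send(from=D, to=A, msg='sync')): A:[sync] B:[] C:[tick,ping] D:[hello]
After 8 (send(from=A, to=D, msg='req')): A:[sync] B:[] C:[tick,ping] D:[hello,req]
After 9 (process(D)): A:[sync] B:[] C:[tick,ping] D:[req]
After 10 (process(C)): A:[sync] B:[] C:[ping] D:[req]
After 11 (send(from=D, to=B, msg='ack')): A:[sync] B:[ack] C:[ping] D:[req]

Answer: 3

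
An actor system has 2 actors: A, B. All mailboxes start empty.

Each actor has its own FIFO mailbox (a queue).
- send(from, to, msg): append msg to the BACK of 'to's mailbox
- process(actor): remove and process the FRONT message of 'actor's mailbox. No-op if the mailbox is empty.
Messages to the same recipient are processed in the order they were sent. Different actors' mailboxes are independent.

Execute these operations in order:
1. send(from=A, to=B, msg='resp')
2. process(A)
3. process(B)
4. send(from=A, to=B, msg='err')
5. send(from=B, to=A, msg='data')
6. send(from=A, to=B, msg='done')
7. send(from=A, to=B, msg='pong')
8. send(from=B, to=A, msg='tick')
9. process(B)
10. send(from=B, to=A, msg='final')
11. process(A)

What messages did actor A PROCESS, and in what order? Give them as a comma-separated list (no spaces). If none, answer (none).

Answer: data

Derivation:
After 1 (send(from=A, to=B, msg='resp')): A:[] B:[resp]
After 2 (process(A)): A:[] B:[resp]
After 3 (process(B)): A:[] B:[]
After 4 (send(from=A, to=B, msg='err')): A:[] B:[err]
After 5 (send(from=B, to=A, msg='data')): A:[data] B:[err]
After 6 (send(from=A, to=B, msg='done')): A:[data] B:[err,done]
After 7 (send(from=A, to=B, msg='pong')): A:[data] B:[err,done,pong]
After 8 (send(from=B, to=A, msg='tick')): A:[data,tick] B:[err,done,pong]
After 9 (process(B)): A:[data,tick] B:[done,pong]
After 10 (send(from=B, to=A, msg='final')): A:[data,tick,final] B:[done,pong]
After 11 (process(A)): A:[tick,final] B:[done,pong]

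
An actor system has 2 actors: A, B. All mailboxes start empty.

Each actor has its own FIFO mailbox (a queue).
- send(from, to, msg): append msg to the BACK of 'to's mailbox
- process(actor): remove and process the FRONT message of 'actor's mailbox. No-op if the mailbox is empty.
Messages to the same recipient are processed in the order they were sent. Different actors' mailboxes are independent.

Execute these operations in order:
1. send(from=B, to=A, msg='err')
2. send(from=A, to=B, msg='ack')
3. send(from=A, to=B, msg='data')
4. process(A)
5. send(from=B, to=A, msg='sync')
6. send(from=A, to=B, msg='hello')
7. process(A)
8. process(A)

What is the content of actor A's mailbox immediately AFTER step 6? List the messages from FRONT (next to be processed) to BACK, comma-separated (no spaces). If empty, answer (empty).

After 1 (send(from=B, to=A, msg='err')): A:[err] B:[]
After 2 (send(from=A, to=B, msg='ack')): A:[err] B:[ack]
After 3 (send(from=A, to=B, msg='data')): A:[err] B:[ack,data]
After 4 (process(A)): A:[] B:[ack,data]
After 5 (send(from=B, to=A, msg='sync')): A:[sync] B:[ack,data]
After 6 (send(from=A, to=B, msg='hello')): A:[sync] B:[ack,data,hello]

sync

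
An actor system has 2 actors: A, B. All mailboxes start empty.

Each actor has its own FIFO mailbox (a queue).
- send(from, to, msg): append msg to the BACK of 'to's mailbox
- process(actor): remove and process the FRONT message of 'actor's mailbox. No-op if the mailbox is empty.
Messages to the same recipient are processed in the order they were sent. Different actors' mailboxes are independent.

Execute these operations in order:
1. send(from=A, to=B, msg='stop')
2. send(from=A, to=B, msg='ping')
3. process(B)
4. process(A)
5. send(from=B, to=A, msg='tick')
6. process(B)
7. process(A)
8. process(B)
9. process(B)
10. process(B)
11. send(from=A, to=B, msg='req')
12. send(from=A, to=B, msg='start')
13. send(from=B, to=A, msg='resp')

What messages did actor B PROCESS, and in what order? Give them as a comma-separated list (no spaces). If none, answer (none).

After 1 (send(from=A, to=B, msg='stop')): A:[] B:[stop]
After 2 (send(from=A, to=B, msg='ping')): A:[] B:[stop,ping]
After 3 (process(B)): A:[] B:[ping]
After 4 (process(A)): A:[] B:[ping]
After 5 (send(from=B, to=A, msg='tick')): A:[tick] B:[ping]
After 6 (process(B)): A:[tick] B:[]
After 7 (process(A)): A:[] B:[]
After 8 (process(B)): A:[] B:[]
After 9 (process(B)): A:[] B:[]
After 10 (process(B)): A:[] B:[]
After 11 (send(from=A, to=B, msg='req')): A:[] B:[req]
After 12 (send(from=A, to=B, msg='start')): A:[] B:[req,start]
After 13 (send(from=B, to=A, msg='resp')): A:[resp] B:[req,start]

Answer: stop,ping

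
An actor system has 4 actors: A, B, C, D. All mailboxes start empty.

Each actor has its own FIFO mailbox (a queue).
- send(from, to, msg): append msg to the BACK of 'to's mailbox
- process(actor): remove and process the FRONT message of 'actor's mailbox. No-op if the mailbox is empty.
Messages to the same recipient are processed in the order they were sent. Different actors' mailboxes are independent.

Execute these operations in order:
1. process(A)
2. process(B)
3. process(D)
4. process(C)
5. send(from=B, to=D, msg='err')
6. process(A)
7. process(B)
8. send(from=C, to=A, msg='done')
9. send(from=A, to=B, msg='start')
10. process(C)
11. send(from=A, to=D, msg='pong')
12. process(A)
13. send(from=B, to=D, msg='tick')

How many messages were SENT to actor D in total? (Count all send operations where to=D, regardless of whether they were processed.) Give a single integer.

After 1 (process(A)): A:[] B:[] C:[] D:[]
After 2 (process(B)): A:[] B:[] C:[] D:[]
After 3 (process(D)): A:[] B:[] C:[] D:[]
After 4 (process(C)): A:[] B:[] C:[] D:[]
After 5 (send(from=B, to=D, msg='err')): A:[] B:[] C:[] D:[err]
After 6 (process(A)): A:[] B:[] C:[] D:[err]
After 7 (process(B)): A:[] B:[] C:[] D:[err]
After 8 (send(from=C, to=A, msg='done')): A:[done] B:[] C:[] D:[err]
After 9 (send(from=A, to=B, msg='start')): A:[done] B:[start] C:[] D:[err]
After 10 (process(C)): A:[done] B:[start] C:[] D:[err]
After 11 (send(from=A, to=D, msg='pong')): A:[done] B:[start] C:[] D:[err,pong]
After 12 (process(A)): A:[] B:[start] C:[] D:[err,pong]
After 13 (send(from=B, to=D, msg='tick')): A:[] B:[start] C:[] D:[err,pong,tick]

Answer: 3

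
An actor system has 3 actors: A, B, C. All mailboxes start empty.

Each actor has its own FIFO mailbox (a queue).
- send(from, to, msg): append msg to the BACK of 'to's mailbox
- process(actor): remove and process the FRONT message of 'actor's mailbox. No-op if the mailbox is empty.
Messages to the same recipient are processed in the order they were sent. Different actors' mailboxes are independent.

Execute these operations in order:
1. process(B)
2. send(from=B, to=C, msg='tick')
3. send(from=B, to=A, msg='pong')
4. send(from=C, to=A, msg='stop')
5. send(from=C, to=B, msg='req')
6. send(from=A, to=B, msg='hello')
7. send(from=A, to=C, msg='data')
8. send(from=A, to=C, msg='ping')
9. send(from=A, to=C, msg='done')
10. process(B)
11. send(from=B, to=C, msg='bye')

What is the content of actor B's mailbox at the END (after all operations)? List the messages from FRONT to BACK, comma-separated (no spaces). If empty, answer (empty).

Answer: hello

Derivation:
After 1 (process(B)): A:[] B:[] C:[]
After 2 (send(from=B, to=C, msg='tick')): A:[] B:[] C:[tick]
After 3 (send(from=B, to=A, msg='pong')): A:[pong] B:[] C:[tick]
After 4 (send(from=C, to=A, msg='stop')): A:[pong,stop] B:[] C:[tick]
After 5 (send(from=C, to=B, msg='req')): A:[pong,stop] B:[req] C:[tick]
After 6 (send(from=A, to=B, msg='hello')): A:[pong,stop] B:[req,hello] C:[tick]
After 7 (send(from=A, to=C, msg='data')): A:[pong,stop] B:[req,hello] C:[tick,data]
After 8 (send(from=A, to=C, msg='ping')): A:[pong,stop] B:[req,hello] C:[tick,data,ping]
After 9 (send(from=A, to=C, msg='done')): A:[pong,stop] B:[req,hello] C:[tick,data,ping,done]
After 10 (process(B)): A:[pong,stop] B:[hello] C:[tick,data,ping,done]
After 11 (send(from=B, to=C, msg='bye')): A:[pong,stop] B:[hello] C:[tick,data,ping,done,bye]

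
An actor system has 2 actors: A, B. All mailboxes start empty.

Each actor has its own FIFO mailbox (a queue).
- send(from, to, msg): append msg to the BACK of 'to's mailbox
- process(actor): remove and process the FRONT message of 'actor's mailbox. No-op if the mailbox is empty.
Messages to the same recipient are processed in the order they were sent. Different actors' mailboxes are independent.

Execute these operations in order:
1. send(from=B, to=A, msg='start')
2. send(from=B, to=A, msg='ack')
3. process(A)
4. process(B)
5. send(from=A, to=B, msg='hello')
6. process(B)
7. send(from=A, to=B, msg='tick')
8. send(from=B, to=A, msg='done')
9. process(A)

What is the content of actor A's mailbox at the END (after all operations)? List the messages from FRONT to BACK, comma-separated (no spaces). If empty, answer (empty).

After 1 (send(from=B, to=A, msg='start')): A:[start] B:[]
After 2 (send(from=B, to=A, msg='ack')): A:[start,ack] B:[]
After 3 (process(A)): A:[ack] B:[]
After 4 (process(B)): A:[ack] B:[]
After 5 (send(from=A, to=B, msg='hello')): A:[ack] B:[hello]
After 6 (process(B)): A:[ack] B:[]
After 7 (send(from=A, to=B, msg='tick')): A:[ack] B:[tick]
After 8 (send(from=B, to=A, msg='done')): A:[ack,done] B:[tick]
After 9 (process(A)): A:[done] B:[tick]

Answer: done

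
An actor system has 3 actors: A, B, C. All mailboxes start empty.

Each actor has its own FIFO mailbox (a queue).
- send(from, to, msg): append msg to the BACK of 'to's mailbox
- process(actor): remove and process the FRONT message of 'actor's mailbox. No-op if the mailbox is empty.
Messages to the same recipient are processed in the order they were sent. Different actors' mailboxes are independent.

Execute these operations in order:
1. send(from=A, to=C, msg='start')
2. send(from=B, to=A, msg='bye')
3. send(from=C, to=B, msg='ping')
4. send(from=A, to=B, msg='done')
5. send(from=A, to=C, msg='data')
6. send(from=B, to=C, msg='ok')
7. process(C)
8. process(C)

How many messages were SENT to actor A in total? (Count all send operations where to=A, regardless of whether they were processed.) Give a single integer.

Answer: 1

Derivation:
After 1 (send(from=A, to=C, msg='start')): A:[] B:[] C:[start]
After 2 (send(from=B, to=A, msg='bye')): A:[bye] B:[] C:[start]
After 3 (send(from=C, to=B, msg='ping')): A:[bye] B:[ping] C:[start]
After 4 (send(from=A, to=B, msg='done')): A:[bye] B:[ping,done] C:[start]
After 5 (send(from=A, to=C, msg='data')): A:[bye] B:[ping,done] C:[start,data]
After 6 (send(from=B, to=C, msg='ok')): A:[bye] B:[ping,done] C:[start,data,ok]
After 7 (process(C)): A:[bye] B:[ping,done] C:[data,ok]
After 8 (process(C)): A:[bye] B:[ping,done] C:[ok]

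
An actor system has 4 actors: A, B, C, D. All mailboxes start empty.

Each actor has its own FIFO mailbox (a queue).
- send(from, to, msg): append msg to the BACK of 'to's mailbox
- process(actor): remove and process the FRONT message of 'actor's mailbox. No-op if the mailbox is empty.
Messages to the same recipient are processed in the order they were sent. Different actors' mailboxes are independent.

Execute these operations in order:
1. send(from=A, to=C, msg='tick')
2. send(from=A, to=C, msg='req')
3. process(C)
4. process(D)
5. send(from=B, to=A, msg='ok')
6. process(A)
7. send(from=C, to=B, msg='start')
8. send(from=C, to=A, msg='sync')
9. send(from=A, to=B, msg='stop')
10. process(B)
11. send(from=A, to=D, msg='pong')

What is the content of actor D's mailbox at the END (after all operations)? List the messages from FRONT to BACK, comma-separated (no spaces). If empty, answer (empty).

Answer: pong

Derivation:
After 1 (send(from=A, to=C, msg='tick')): A:[] B:[] C:[tick] D:[]
After 2 (send(from=A, to=C, msg='req')): A:[] B:[] C:[tick,req] D:[]
After 3 (process(C)): A:[] B:[] C:[req] D:[]
After 4 (process(D)): A:[] B:[] C:[req] D:[]
After 5 (send(from=B, to=A, msg='ok')): A:[ok] B:[] C:[req] D:[]
After 6 (process(A)): A:[] B:[] C:[req] D:[]
After 7 (send(from=C, to=B, msg='start')): A:[] B:[start] C:[req] D:[]
After 8 (send(from=C, to=A, msg='sync')): A:[sync] B:[start] C:[req] D:[]
After 9 (send(from=A, to=B, msg='stop')): A:[sync] B:[start,stop] C:[req] D:[]
After 10 (process(B)): A:[sync] B:[stop] C:[req] D:[]
After 11 (send(from=A, to=D, msg='pong')): A:[sync] B:[stop] C:[req] D:[pong]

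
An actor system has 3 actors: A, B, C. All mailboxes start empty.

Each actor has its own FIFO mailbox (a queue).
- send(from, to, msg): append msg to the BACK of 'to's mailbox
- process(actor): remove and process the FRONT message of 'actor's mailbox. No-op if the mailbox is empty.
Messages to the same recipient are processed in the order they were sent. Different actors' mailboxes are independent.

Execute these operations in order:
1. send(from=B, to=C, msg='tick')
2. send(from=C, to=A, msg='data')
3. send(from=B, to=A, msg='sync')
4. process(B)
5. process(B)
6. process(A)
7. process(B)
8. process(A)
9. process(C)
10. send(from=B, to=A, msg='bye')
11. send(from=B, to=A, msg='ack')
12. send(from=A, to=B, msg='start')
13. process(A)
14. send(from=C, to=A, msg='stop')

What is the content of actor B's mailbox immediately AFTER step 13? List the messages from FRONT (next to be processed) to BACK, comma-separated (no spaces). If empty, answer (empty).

After 1 (send(from=B, to=C, msg='tick')): A:[] B:[] C:[tick]
After 2 (send(from=C, to=A, msg='data')): A:[data] B:[] C:[tick]
After 3 (send(from=B, to=A, msg='sync')): A:[data,sync] B:[] C:[tick]
After 4 (process(B)): A:[data,sync] B:[] C:[tick]
After 5 (process(B)): A:[data,sync] B:[] C:[tick]
After 6 (process(A)): A:[sync] B:[] C:[tick]
After 7 (process(B)): A:[sync] B:[] C:[tick]
After 8 (process(A)): A:[] B:[] C:[tick]
After 9 (process(C)): A:[] B:[] C:[]
After 10 (send(from=B, to=A, msg='bye')): A:[bye] B:[] C:[]
After 11 (send(from=B, to=A, msg='ack')): A:[bye,ack] B:[] C:[]
After 12 (send(from=A, to=B, msg='start')): A:[bye,ack] B:[start] C:[]
After 13 (process(A)): A:[ack] B:[start] C:[]

start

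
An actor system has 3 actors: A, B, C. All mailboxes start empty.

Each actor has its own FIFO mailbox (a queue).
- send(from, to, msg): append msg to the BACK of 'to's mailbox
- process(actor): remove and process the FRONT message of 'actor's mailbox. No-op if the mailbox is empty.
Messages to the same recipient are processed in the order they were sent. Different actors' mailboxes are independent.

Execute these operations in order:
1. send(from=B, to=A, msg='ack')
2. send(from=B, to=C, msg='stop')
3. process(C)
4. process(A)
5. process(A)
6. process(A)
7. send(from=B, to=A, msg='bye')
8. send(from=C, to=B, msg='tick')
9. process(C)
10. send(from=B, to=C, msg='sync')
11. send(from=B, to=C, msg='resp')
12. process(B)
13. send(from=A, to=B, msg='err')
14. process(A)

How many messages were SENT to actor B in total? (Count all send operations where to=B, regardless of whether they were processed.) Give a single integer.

After 1 (send(from=B, to=A, msg='ack')): A:[ack] B:[] C:[]
After 2 (send(from=B, to=C, msg='stop')): A:[ack] B:[] C:[stop]
After 3 (process(C)): A:[ack] B:[] C:[]
After 4 (process(A)): A:[] B:[] C:[]
After 5 (process(A)): A:[] B:[] C:[]
After 6 (process(A)): A:[] B:[] C:[]
After 7 (send(from=B, to=A, msg='bye')): A:[bye] B:[] C:[]
After 8 (send(from=C, to=B, msg='tick')): A:[bye] B:[tick] C:[]
After 9 (process(C)): A:[bye] B:[tick] C:[]
After 10 (send(from=B, to=C, msg='sync')): A:[bye] B:[tick] C:[sync]
After 11 (send(from=B, to=C, msg='resp')): A:[bye] B:[tick] C:[sync,resp]
After 12 (process(B)): A:[bye] B:[] C:[sync,resp]
After 13 (send(from=A, to=B, msg='err')): A:[bye] B:[err] C:[sync,resp]
After 14 (process(A)): A:[] B:[err] C:[sync,resp]

Answer: 2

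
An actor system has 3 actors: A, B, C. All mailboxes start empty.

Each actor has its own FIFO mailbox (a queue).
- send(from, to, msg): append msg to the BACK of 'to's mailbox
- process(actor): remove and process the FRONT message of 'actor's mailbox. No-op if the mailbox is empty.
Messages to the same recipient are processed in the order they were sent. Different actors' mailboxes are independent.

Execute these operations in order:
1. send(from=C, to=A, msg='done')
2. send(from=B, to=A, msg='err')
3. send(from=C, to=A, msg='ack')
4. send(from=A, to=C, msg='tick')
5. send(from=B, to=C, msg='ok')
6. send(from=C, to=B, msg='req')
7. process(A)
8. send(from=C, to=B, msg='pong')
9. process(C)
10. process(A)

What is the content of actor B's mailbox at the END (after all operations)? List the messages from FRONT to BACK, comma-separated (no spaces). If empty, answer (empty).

After 1 (send(from=C, to=A, msg='done')): A:[done] B:[] C:[]
After 2 (send(from=B, to=A, msg='err')): A:[done,err] B:[] C:[]
After 3 (send(from=C, to=A, msg='ack')): A:[done,err,ack] B:[] C:[]
After 4 (send(from=A, to=C, msg='tick')): A:[done,err,ack] B:[] C:[tick]
After 5 (send(from=B, to=C, msg='ok')): A:[done,err,ack] B:[] C:[tick,ok]
After 6 (send(from=C, to=B, msg='req')): A:[done,err,ack] B:[req] C:[tick,ok]
After 7 (process(A)): A:[err,ack] B:[req] C:[tick,ok]
After 8 (send(from=C, to=B, msg='pong')): A:[err,ack] B:[req,pong] C:[tick,ok]
After 9 (process(C)): A:[err,ack] B:[req,pong] C:[ok]
After 10 (process(A)): A:[ack] B:[req,pong] C:[ok]

Answer: req,pong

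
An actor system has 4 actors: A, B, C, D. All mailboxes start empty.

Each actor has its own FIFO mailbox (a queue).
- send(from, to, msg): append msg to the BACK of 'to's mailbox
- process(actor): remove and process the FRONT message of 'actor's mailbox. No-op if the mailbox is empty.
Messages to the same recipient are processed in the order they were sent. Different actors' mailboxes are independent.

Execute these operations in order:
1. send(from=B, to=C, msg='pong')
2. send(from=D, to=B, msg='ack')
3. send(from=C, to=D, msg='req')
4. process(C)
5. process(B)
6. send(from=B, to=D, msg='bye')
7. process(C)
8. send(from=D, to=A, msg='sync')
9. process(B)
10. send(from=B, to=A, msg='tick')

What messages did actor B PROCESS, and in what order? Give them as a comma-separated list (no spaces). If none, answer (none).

After 1 (send(from=B, to=C, msg='pong')): A:[] B:[] C:[pong] D:[]
After 2 (send(from=D, to=B, msg='ack')): A:[] B:[ack] C:[pong] D:[]
After 3 (send(from=C, to=D, msg='req')): A:[] B:[ack] C:[pong] D:[req]
After 4 (process(C)): A:[] B:[ack] C:[] D:[req]
After 5 (process(B)): A:[] B:[] C:[] D:[req]
After 6 (send(from=B, to=D, msg='bye')): A:[] B:[] C:[] D:[req,bye]
After 7 (process(C)): A:[] B:[] C:[] D:[req,bye]
After 8 (send(from=D, to=A, msg='sync')): A:[sync] B:[] C:[] D:[req,bye]
After 9 (process(B)): A:[sync] B:[] C:[] D:[req,bye]
After 10 (send(from=B, to=A, msg='tick')): A:[sync,tick] B:[] C:[] D:[req,bye]

Answer: ack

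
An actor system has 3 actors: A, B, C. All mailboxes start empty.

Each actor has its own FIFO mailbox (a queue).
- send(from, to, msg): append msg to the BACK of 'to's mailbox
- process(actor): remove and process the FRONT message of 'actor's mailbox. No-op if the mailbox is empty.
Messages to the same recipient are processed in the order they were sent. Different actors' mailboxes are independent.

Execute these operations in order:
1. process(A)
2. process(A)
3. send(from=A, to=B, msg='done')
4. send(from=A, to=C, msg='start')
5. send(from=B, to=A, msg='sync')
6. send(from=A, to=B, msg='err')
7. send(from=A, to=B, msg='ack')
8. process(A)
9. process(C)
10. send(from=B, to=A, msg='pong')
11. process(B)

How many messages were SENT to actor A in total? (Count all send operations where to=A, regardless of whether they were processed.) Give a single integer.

After 1 (process(A)): A:[] B:[] C:[]
After 2 (process(A)): A:[] B:[] C:[]
After 3 (send(from=A, to=B, msg='done')): A:[] B:[done] C:[]
After 4 (send(from=A, to=C, msg='start')): A:[] B:[done] C:[start]
After 5 (send(from=B, to=A, msg='sync')): A:[sync] B:[done] C:[start]
After 6 (send(from=A, to=B, msg='err')): A:[sync] B:[done,err] C:[start]
After 7 (send(from=A, to=B, msg='ack')): A:[sync] B:[done,err,ack] C:[start]
After 8 (process(A)): A:[] B:[done,err,ack] C:[start]
After 9 (process(C)): A:[] B:[done,err,ack] C:[]
After 10 (send(from=B, to=A, msg='pong')): A:[pong] B:[done,err,ack] C:[]
After 11 (process(B)): A:[pong] B:[err,ack] C:[]

Answer: 2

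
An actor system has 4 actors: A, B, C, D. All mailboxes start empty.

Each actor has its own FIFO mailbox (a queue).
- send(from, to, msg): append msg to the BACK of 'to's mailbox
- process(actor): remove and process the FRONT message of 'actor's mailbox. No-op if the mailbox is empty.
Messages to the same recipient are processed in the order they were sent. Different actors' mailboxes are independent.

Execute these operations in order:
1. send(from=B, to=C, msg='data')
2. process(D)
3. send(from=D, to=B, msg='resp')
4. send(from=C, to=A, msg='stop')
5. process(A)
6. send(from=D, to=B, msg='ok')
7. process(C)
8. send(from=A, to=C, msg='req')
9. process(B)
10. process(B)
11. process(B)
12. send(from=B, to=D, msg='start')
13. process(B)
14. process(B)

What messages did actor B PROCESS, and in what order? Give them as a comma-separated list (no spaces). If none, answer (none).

After 1 (send(from=B, to=C, msg='data')): A:[] B:[] C:[data] D:[]
After 2 (process(D)): A:[] B:[] C:[data] D:[]
After 3 (send(from=D, to=B, msg='resp')): A:[] B:[resp] C:[data] D:[]
After 4 (send(from=C, to=A, msg='stop')): A:[stop] B:[resp] C:[data] D:[]
After 5 (process(A)): A:[] B:[resp] C:[data] D:[]
After 6 (send(from=D, to=B, msg='ok')): A:[] B:[resp,ok] C:[data] D:[]
After 7 (process(C)): A:[] B:[resp,ok] C:[] D:[]
After 8 (send(from=A, to=C, msg='req')): A:[] B:[resp,ok] C:[req] D:[]
After 9 (process(B)): A:[] B:[ok] C:[req] D:[]
After 10 (process(B)): A:[] B:[] C:[req] D:[]
After 11 (process(B)): A:[] B:[] C:[req] D:[]
After 12 (send(from=B, to=D, msg='start')): A:[] B:[] C:[req] D:[start]
After 13 (process(B)): A:[] B:[] C:[req] D:[start]
After 14 (process(B)): A:[] B:[] C:[req] D:[start]

Answer: resp,ok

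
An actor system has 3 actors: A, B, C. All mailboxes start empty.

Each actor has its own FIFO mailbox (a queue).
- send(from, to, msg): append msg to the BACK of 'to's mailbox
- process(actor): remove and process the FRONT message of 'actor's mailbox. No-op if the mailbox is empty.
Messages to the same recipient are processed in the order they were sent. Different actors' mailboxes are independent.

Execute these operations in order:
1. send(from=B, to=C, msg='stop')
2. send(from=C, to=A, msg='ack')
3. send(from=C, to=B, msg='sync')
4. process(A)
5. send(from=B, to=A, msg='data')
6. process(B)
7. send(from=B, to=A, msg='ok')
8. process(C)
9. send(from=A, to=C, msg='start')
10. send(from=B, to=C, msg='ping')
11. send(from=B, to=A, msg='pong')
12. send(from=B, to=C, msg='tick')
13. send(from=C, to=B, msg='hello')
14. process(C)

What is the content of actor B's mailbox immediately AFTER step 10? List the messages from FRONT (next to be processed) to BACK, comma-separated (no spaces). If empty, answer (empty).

After 1 (send(from=B, to=C, msg='stop')): A:[] B:[] C:[stop]
After 2 (send(from=C, to=A, msg='ack')): A:[ack] B:[] C:[stop]
After 3 (send(from=C, to=B, msg='sync')): A:[ack] B:[sync] C:[stop]
After 4 (process(A)): A:[] B:[sync] C:[stop]
After 5 (send(from=B, to=A, msg='data')): A:[data] B:[sync] C:[stop]
After 6 (process(B)): A:[data] B:[] C:[stop]
After 7 (send(from=B, to=A, msg='ok')): A:[data,ok] B:[] C:[stop]
After 8 (process(C)): A:[data,ok] B:[] C:[]
After 9 (send(from=A, to=C, msg='start')): A:[data,ok] B:[] C:[start]
After 10 (send(from=B, to=C, msg='ping')): A:[data,ok] B:[] C:[start,ping]

(empty)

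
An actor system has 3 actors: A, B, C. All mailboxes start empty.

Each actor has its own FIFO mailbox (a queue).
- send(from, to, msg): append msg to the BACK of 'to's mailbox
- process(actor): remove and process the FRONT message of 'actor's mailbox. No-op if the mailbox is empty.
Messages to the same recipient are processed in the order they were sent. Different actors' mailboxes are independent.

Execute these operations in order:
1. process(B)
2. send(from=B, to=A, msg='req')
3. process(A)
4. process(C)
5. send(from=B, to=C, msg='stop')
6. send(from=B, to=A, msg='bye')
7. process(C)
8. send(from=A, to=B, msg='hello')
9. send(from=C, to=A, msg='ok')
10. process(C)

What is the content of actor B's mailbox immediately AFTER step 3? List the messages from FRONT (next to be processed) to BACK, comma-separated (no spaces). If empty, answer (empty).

After 1 (process(B)): A:[] B:[] C:[]
After 2 (send(from=B, to=A, msg='req')): A:[req] B:[] C:[]
After 3 (process(A)): A:[] B:[] C:[]

(empty)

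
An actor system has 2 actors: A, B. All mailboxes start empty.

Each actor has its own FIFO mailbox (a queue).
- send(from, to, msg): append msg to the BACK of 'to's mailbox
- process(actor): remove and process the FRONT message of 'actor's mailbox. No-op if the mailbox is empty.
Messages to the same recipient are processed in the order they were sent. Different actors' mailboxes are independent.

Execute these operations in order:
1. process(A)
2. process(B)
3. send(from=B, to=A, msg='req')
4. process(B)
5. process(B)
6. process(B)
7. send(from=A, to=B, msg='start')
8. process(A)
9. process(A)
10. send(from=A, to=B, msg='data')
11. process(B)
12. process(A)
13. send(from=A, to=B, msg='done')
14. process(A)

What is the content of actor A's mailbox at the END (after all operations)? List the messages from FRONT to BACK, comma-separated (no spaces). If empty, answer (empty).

After 1 (process(A)): A:[] B:[]
After 2 (process(B)): A:[] B:[]
After 3 (send(from=B, to=A, msg='req')): A:[req] B:[]
After 4 (process(B)): A:[req] B:[]
After 5 (process(B)): A:[req] B:[]
After 6 (process(B)): A:[req] B:[]
After 7 (send(from=A, to=B, msg='start')): A:[req] B:[start]
After 8 (process(A)): A:[] B:[start]
After 9 (process(A)): A:[] B:[start]
After 10 (send(from=A, to=B, msg='data')): A:[] B:[start,data]
After 11 (process(B)): A:[] B:[data]
After 12 (process(A)): A:[] B:[data]
After 13 (send(from=A, to=B, msg='done')): A:[] B:[data,done]
After 14 (process(A)): A:[] B:[data,done]

Answer: (empty)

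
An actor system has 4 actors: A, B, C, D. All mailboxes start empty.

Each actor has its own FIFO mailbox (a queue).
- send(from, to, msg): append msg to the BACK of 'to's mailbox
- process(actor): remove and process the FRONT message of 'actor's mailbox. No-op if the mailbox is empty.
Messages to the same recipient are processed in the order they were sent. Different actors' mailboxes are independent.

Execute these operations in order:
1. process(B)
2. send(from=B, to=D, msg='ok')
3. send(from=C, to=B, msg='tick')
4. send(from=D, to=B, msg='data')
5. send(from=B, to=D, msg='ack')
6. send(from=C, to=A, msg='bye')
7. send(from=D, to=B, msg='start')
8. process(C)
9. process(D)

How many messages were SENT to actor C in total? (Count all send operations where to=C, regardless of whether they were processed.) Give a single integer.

Answer: 0

Derivation:
After 1 (process(B)): A:[] B:[] C:[] D:[]
After 2 (send(from=B, to=D, msg='ok')): A:[] B:[] C:[] D:[ok]
After 3 (send(from=C, to=B, msg='tick')): A:[] B:[tick] C:[] D:[ok]
After 4 (send(from=D, to=B, msg='data')): A:[] B:[tick,data] C:[] D:[ok]
After 5 (send(from=B, to=D, msg='ack')): A:[] B:[tick,data] C:[] D:[ok,ack]
After 6 (send(from=C, to=A, msg='bye')): A:[bye] B:[tick,data] C:[] D:[ok,ack]
After 7 (send(from=D, to=B, msg='start')): A:[bye] B:[tick,data,start] C:[] D:[ok,ack]
After 8 (process(C)): A:[bye] B:[tick,data,start] C:[] D:[ok,ack]
After 9 (process(D)): A:[bye] B:[tick,data,start] C:[] D:[ack]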